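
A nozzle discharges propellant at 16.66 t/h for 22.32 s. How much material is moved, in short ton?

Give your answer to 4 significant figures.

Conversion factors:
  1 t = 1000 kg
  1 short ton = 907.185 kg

16.66 t/h → 4.62778 kg/s
m = ṁ × t = 4.62778 × 22.32 = 103.292 kg
In short ton: 103.292 / 907.185 = 0.11386 short ton

0.1139 short ton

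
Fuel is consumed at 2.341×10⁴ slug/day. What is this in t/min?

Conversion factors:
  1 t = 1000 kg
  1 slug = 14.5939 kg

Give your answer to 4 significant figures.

0.2373 t/min

2.341×10⁴ slug/day × 14.5939 kg/slug ÷ 86400 s/day = 3.9542 kg/s
3.9542 kg/s ÷ 1000 kg/t × 60 s/min = 0.237252 t/min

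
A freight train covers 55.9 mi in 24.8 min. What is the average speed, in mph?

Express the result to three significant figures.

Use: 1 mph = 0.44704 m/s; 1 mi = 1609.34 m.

55.9 mi × 1609.34 = 89962.1 m
24.8 min × 60 = 1488 s
v = d / t = 89962.1 m / 1488 s = 60.4584 m/s
60.4584 m/s ÷ (0.44704 m/s/mph) = 135.242 mph

135 mph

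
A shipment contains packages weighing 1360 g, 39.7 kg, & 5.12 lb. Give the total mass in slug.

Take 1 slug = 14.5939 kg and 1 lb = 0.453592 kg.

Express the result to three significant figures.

2.97 slug

1360 g × 0.001 = 1.36 kg
39.7 kg (already kg)
5.12 lb × 0.453592 = 2.32239 kg
Combined: 1.36 + 39.7 + 2.32239 = 43.3824 kg
In slug: 43.3824 / 14.5939 = 2.97264 slug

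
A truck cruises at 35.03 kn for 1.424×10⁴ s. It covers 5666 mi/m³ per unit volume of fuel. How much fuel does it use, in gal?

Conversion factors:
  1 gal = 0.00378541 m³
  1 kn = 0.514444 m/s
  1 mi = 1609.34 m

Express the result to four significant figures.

7.434 gal

35.03 kn → 18.021 m/s
d = v × t = 18.021 × 14240 = 256619 m
5666 mi/m³ → 9.11852×10⁶ m/m³
V = d / (distance per unit fuel) = 256619 / 9.11852×10⁶ = 0.0281426 m³
In gal: 0.0281426 / 0.00378541 = 7.43449 gal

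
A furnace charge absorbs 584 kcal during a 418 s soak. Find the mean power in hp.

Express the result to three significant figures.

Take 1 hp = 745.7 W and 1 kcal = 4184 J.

584 kcal × 4184 → 2.44346×10⁶ J
P = E / t = 2.44346×10⁶ J / 418 s = 5845.6 W
5845.6 W ÷ (745.7 W/hp) = 7.83908 hp

7.84 hp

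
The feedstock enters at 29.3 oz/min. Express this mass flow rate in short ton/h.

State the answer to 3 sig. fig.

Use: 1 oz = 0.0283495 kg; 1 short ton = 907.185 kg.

0.0549 short ton/h

29.3 oz/min × 0.0283495 kg/oz ÷ 60 s/min = 0.013844 kg/s
0.013844 kg/s ÷ 907.185 kg/short ton × 3600 s/h = 0.0549374 short ton/h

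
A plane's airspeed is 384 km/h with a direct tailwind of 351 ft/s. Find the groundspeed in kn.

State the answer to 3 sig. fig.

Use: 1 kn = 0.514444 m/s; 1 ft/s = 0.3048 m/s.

415 kn

384 km/h × (1/3.6) = 106.667 m/s
351 ft/s × 0.3048 = 106.985 m/s
Total: 106.667 + 106.985 = 213.652 m/s
In kn: 213.652 / 0.514444 = 415.307 kn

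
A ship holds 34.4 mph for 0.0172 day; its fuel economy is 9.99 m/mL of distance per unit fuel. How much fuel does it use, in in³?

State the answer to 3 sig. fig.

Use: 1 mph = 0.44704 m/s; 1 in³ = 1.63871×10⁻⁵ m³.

34.4 mph → 15.3782 m/s
0.0172 day → 1486.08 s
d = v × t = 15.3782 × 1486.08 = 22853.2 m
9.99 m/mL → 9.99×10⁶ m/m³
V = d / (distance per unit fuel) = 22853.2 / 9.99×10⁶ = 0.00228761 m³
In in³: 0.00228761 / 1.63871×10⁻⁵ = 139.598 in³

140 in³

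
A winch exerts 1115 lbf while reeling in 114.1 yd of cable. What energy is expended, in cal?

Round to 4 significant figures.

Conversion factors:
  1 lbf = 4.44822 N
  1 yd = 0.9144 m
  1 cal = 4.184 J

1115 lbf × 4.44822 = 4959.77 N
114.1 yd × 0.9144 = 104.333 m
W = F × d = 4959.77 N × 104.333 m = 517468 J
517468 J ÷ (4.184 J/cal) = 123678 cal

1.237×10⁵ cal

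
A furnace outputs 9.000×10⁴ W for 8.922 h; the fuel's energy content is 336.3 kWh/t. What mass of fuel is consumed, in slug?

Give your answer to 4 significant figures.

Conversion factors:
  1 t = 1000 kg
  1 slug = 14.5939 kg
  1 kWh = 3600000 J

163.6 slug

8.922 h → 32119.2 s
E = P × t = 90000 × 32119.2 = 2.89073×10⁹ J
336.3 kWh/t → 1.21068×10⁶ J/kg
m = E / e_s = 2.89073×10⁹ / 1.21068×10⁶ = 2387.69 kg
In slug: 2387.69 / 14.5939 = 163.609 slug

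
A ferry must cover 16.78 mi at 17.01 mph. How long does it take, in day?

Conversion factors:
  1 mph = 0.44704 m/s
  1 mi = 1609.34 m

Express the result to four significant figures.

16.78 mi × 1609.34 = 27004.7 m
17.01 mph × 0.44704 = 7.60415 m/s
t = d / v = 27004.7 m / 7.60415 m/s = 3551.31 s
3551.31 s ÷ (86400 s/day) = 0.0411031 day

0.04110 day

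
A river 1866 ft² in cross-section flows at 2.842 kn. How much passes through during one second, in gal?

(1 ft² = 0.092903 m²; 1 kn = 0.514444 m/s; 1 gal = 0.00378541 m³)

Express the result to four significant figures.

6.696×10⁴ gal

2.842 kn × 0.514444 → 1.46205 m/s
1866 ft² × 0.092903 → 173.357 m²
V = v × A × t = 1.46205 m/s × 173.357 m² × 1 s = 253.457 m³
253.457 m³ ÷ (0.00378541 m³/gal) = 66956.3 gal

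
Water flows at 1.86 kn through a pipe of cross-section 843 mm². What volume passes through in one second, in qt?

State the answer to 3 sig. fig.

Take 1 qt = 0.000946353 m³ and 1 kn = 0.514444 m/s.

0.852 qt

1.86 kn × 0.514444 = 0.956866 m/s
843 mm² × 10⁻⁶ = 8.43×10⁻⁴ m²
V = v × A × t = 0.956866 m/s × 8.43×10⁻⁴ m² × 1 s = 8.06638×10⁻⁴ m³
8.06638×10⁻⁴ m³ ÷ (0.000946353 m³/qt) = 0.852365 qt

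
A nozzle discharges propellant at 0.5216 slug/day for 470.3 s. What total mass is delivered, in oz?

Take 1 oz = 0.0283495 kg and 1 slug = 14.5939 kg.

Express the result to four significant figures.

1.462 oz

0.5216 slug/day → 8.81039×10⁻⁵ kg/s
m = ṁ × t = 8.81039×10⁻⁵ × 470.3 = 0.0414353 kg
In oz: 0.0414353 / 0.0283495 = 1.46159 oz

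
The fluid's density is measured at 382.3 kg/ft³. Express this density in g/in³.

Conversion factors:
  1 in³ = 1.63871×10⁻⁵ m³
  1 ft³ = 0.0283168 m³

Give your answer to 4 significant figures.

221.2 g/in³

382.3 kg/ft³ ÷ 0.0283168 m³/ft³ = 13500.8 kg/m³
13500.8 kg/m³ ÷ 0.001 kg/g × 1.63871×10⁻⁵ m³/in³ = 221.239 g/in³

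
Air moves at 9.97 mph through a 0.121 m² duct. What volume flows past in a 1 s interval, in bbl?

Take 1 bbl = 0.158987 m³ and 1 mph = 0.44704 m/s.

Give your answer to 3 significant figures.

3.39 bbl

9.97 mph × 0.44704 → 4.45699 m/s
V = v × A × t = 4.45699 m/s × 0.121 m² × 1 s = 0.539296 m³
0.539296 m³ ÷ (0.158987 m³/bbl) = 3.39208 bbl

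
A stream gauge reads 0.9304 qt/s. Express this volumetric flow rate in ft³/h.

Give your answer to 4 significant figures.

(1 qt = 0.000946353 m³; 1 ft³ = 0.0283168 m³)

111.9 ft³/h

0.9304 qt/s × 0.000946353 m³/qt = 8.80487×10⁻⁴ m³/s
8.80487×10⁻⁴ m³/s ÷ 0.0283168 m³/ft³ × 3600 s/h = 111.939 ft³/h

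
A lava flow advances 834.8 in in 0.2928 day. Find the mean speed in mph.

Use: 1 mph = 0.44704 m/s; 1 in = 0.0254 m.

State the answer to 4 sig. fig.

834.8 in × 0.0254 → 21.2039 m
0.2928 day × 86400 → 25297.9 s
v = d / t = 21.2039 m / 25297.9 s = 8.38168×10⁻⁴ m/s
8.38168×10⁻⁴ m/s ÷ (0.44704 m/s/mph) = 0.00187493 mph

0.001875 mph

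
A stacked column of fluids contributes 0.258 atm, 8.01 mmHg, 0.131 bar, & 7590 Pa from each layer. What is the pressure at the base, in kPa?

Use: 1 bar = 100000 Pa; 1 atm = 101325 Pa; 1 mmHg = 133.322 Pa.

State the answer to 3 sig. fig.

47.9 kPa

0.258 atm × 101325 → 26141.9 Pa
8.01 mmHg × 133.322 → 1067.91 Pa
0.131 bar × 100000 → 13100 Pa
7590 Pa (already Pa)
Combined: 26141.9 + 1067.91 + 13100 + 7590 = 47899.8 Pa
In kPa: 47899.8 / 1000 = 47.8998 kPa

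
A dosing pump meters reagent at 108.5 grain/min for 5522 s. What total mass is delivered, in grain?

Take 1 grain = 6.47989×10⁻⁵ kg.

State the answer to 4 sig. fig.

108.5 grain/min → 1.17178×10⁻⁴ kg/s
m = ṁ × t = 1.17178×10⁻⁴ × 5522 = 0.647057 kg
In grain: 0.647057 / 6.47989×10⁻⁵ = 9985.62 grain

9986 grain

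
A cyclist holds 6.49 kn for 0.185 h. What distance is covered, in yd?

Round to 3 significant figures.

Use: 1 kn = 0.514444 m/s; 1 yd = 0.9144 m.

6.49 kn × 0.514444 → 3.33874 m/s
0.185 h × 3600 → 666 s
d = v × t = 3.33874 m/s × 666 s = 2223.6 m
2223.6 m ÷ (0.9144 m/yd) = 2431.76 yd

2430 yd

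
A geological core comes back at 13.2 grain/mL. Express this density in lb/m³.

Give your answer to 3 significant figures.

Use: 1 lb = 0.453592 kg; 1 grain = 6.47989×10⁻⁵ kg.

13.2 grain/mL × 6.47989×10⁻⁵ kg/grain ÷ 10⁻⁶ m³/mL = 855.345 kg/m³
855.345 kg/m³ ÷ 0.453592 kg/lb = 1885.71 lb/m³

1890 lb/m³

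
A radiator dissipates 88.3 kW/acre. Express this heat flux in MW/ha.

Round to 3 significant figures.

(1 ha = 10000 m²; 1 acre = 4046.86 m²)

88.3 kW/acre × 1000 W/kW ÷ 4046.86 m²/acre = 21.8194 W/m²
21.8194 W/m² ÷ 1000000 W/MW × 10000 m²/ha = 0.218194 MW/ha

0.218 MW/ha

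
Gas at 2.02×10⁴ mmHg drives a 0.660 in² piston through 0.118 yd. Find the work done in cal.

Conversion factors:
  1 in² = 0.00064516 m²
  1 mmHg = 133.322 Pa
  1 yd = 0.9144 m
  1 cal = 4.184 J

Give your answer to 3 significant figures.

29.6 cal

2.02×10⁴ mmHg → 2.6931×10⁶ Pa
0.660 in² → 4.25806×10⁻⁴ m²
F = P × A = 2.6931×10⁶ × 4.25806×10⁻⁴ = 1146.74 N
0.118 yd → 0.107899 m
W = F × d = 1146.74 × 0.107899 = 123.732 J
In cal: 123.732 / 4.184 = 29.5727 cal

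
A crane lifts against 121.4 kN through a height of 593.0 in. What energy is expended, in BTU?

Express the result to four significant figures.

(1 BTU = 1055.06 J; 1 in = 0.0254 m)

121.4 kN × 1000 = 121400 N
593.0 in × 0.0254 = 15.0622 m
W = F × d = 121400 N × 15.0622 m = 1.82855×10⁶ J
1.82855×10⁶ J ÷ (1055.06 J/BTU) = 1733.12 BTU

1733 BTU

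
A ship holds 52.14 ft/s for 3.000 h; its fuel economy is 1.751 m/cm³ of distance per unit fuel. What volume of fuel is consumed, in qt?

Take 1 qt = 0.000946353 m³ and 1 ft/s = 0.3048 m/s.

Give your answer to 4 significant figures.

52.14 ft/s → 15.8923 m/s
3.000 h → 10800 s
d = v × t = 15.8923 × 10800 = 171637 m
1.751 m/cm³ → 1.751×10⁶ m/m³
V = d / (distance per unit fuel) = 171637 / 1.751×10⁶ = 0.0980223 m³
In qt: 0.0980223 / 0.000946353 = 103.579 qt

103.6 qt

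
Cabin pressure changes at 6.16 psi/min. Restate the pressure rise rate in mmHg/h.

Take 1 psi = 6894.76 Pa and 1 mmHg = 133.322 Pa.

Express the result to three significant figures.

1.91×10⁴ mmHg/h

6.16 psi/min × 6894.76 Pa/psi ÷ 60 s/min = 707.862 Pa/s
707.862 Pa/s ÷ 133.322 Pa/mmHg × 3600 s/h = 19113.9 mmHg/h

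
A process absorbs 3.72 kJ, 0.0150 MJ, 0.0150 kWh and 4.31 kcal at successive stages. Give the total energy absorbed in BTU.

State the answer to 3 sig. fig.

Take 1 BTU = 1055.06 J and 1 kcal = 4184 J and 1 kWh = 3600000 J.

86.0 BTU

3.72 kJ × 1000 = 3720 J
0.0150 MJ × 1000000 = 15000 J
0.0150 kWh × 3600000 = 54000 J
4.31 kcal × 4184 = 18033 J
Total: 3720 + 15000 + 54000 + 18033 = 90753 J
In BTU: 90753 / 1055.06 = 86.0169 BTU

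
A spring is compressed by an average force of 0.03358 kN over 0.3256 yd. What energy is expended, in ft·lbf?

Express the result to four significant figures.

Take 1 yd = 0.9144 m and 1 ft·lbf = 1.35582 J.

7.374 ft·lbf

0.03358 kN × 1000 → 33.58 N
0.3256 yd × 0.9144 → 0.297729 m
W = F × d = 33.58 N × 0.297729 m = 9.99774 J
9.99774 J ÷ (1.35582 J/ft·lbf) = 7.37394 ft·lbf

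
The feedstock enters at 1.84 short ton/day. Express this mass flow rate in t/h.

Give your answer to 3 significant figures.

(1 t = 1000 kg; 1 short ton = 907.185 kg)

0.0696 t/h

1.84 short ton/day × 907.185 kg/short ton ÷ 86400 s/day = 0.0193197 kg/s
0.0193197 kg/s ÷ 1000 kg/t × 3600 s/h = 0.0695509 t/h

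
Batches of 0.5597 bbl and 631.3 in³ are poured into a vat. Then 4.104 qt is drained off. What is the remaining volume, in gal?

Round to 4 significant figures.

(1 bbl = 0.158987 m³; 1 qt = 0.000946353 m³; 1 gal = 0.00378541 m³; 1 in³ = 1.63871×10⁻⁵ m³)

0.5597 bbl × 0.158987 = 0.088985 m³
631.3 in³ × 1.63871×10⁻⁵ = 0.0103452 m³
4.104 qt × 0.000946353 = 0.00388383 m³
Net: 0.088985 + 0.0103452 − 0.00388383 = 0.0954464 m³
In gal: 0.0954464 / 0.00378541 = 25.2143 gal

25.21 gal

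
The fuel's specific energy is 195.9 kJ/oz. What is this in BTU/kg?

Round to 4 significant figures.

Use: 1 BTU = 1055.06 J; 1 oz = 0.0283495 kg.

195.9 kJ/oz × 1000 J/kJ ÷ 0.0283495 kg/oz = 6.91017×10⁶ J/kg
6.91017×10⁶ J/kg ÷ 1055.06 J/BTU = 6549.55 BTU/kg

6550 BTU/kg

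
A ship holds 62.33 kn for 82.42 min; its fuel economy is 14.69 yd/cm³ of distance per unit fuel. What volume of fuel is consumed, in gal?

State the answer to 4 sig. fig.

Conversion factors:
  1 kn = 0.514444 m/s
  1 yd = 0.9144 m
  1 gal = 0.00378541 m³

3.119 gal

62.33 kn → 32.0653 m/s
82.42 min → 4945.2 s
d = v × t = 32.0653 × 4945.2 = 158569 m
14.69 yd/cm³ → 1.34325×10⁷ m/m³
V = d / (distance per unit fuel) = 158569 / 1.34325×10⁷ = 0.0118049 m³
In gal: 0.0118049 / 0.00378541 = 3.11853 gal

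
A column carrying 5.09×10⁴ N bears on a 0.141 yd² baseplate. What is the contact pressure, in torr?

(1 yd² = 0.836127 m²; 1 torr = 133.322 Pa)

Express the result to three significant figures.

3240 torr

0.141 yd² × 0.836127 = 0.117894 m²
P = F / A = 50900 N / 0.117894 m² = 431744 Pa
431744 Pa ÷ (133.322 Pa/torr) = 3238.36 torr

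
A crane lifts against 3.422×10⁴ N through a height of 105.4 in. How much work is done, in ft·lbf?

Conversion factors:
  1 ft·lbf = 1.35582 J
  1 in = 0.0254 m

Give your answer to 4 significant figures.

6.757×10⁴ ft·lbf

105.4 in × 0.0254 → 2.67716 m
W = F × d = 34220 N × 2.67716 m = 91612.4 J
91612.4 J ÷ (1.35582 J/ft·lbf) = 67569.7 ft·lbf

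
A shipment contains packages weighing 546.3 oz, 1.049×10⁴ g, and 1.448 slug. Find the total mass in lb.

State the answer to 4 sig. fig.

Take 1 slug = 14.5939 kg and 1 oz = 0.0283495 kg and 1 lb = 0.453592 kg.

103.9 lb

546.3 oz × 0.0283495 → 15.4873 kg
1.049×10⁴ g × 0.001 → 10.49 kg
1.448 slug × 14.5939 → 21.132 kg
Sum: 15.4873 + 10.49 + 21.132 = 47.1093 kg
In lb: 47.1093 / 0.453592 = 103.858 lb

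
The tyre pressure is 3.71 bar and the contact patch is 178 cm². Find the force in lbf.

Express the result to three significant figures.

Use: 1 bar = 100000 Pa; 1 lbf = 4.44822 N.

3.71 bar × 100000 = 371000 Pa
178 cm² × 0.0001 = 0.0178 m²
F = P × A = 371000 Pa × 0.0178 m² = 6603.8 N
6603.8 N ÷ (4.44822 N/lbf) = 1484.59 lbf

1480 lbf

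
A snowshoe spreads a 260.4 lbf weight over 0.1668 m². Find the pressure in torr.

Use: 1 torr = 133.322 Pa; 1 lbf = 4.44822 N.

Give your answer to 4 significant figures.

52.09 torr

260.4 lbf × 4.44822 → 1158.32 N
P = F / A = 1158.32 N / 0.1668 m² = 6944.36 Pa
6944.36 Pa ÷ (133.322 Pa/torr) = 52.0871 torr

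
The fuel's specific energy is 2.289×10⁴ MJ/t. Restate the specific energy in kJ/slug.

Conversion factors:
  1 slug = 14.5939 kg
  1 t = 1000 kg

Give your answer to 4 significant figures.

2.289×10⁴ MJ/t × 1000000 J/MJ ÷ 1000 kg/t = 2.289×10⁷ J/kg
2.289×10⁷ J/kg ÷ 1000 J/kJ × 14.5939 kg/slug = 334054 kJ/slug

3.341×10⁵ kJ/slug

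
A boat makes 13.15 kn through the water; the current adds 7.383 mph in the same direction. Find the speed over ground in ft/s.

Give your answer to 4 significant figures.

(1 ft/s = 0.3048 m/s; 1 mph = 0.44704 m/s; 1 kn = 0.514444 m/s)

13.15 kn × 0.514444 = 6.76494 m/s
7.383 mph × 0.44704 = 3.3005 m/s
Total: 6.76494 + 3.3005 = 10.0654 m/s
In ft/s: 10.0654 / 0.3048 = 33.023 ft/s

33.02 ft/s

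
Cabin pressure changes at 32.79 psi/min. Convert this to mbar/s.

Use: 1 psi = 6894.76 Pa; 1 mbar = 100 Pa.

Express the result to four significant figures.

32.79 psi/min × 6894.76 Pa/psi ÷ 60 s/min = 3767.99 Pa/s
3767.99 Pa/s ÷ 100 Pa/mbar = 37.6799 mbar/s

37.68 mbar/s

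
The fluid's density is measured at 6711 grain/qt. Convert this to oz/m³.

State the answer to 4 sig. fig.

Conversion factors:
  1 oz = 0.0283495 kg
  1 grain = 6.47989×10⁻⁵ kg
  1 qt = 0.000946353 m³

1.621×10⁴ oz/m³

6711 grain/qt × 6.47989×10⁻⁵ kg/grain ÷ 0.000946353 m³/qt = 459.517 kg/m³
459.517 kg/m³ ÷ 0.0283495 kg/oz = 16209 oz/m³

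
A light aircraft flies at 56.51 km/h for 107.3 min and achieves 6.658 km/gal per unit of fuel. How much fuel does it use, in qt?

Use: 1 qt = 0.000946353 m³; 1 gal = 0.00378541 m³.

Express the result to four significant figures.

56.51 km/h → 15.6972 m/s
107.3 min → 6438 s
d = v × t = 15.6972 × 6438 = 101059 m
6.658 km/gal → 1.75886×10⁶ m/m³
V = d / (distance per unit fuel) = 101059 / 1.75886×10⁶ = 0.0574571 m³
In qt: 0.0574571 / 0.000946353 = 60.7142 qt

60.71 qt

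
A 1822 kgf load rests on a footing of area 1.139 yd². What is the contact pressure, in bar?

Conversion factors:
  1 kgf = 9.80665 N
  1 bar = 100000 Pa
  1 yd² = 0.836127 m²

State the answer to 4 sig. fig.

0.1876 bar

1822 kgf × 9.80665 = 17867.7 N
1.139 yd² × 0.836127 = 0.952349 m²
P = F / A = 17867.7 N / 0.952349 m² = 18761.7 Pa
18761.7 Pa ÷ (100000 Pa/bar) = 0.187617 bar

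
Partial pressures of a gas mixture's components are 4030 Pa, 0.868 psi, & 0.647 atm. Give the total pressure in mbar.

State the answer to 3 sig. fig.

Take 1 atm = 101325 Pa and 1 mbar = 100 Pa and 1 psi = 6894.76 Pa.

4030 Pa (already Pa)
0.868 psi × 6894.76 = 5984.65 Pa
0.647 atm × 101325 = 65557.3 Pa
Total: 4030 + 5984.65 + 65557.3 = 75572 Pa
In mbar: 75572 / 100 = 755.72 mbar

756 mbar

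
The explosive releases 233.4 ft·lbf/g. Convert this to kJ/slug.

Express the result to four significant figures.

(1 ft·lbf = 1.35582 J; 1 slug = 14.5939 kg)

233.4 ft·lbf/g × 1.35582 J/ft·lbf ÷ 0.001 kg/g = 316448 J/kg
316448 J/kg ÷ 1000 J/kJ × 14.5939 kg/slug = 4618.21 kJ/slug

4618 kJ/slug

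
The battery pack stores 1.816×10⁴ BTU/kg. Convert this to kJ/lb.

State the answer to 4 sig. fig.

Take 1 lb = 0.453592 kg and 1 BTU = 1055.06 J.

8691 kJ/lb

1.816×10⁴ BTU/kg × 1055.06 J/BTU = 1.91599×10⁷ J/kg
1.91599×10⁷ J/kg ÷ 1000 J/kJ × 0.453592 kg/lb = 8690.78 kJ/lb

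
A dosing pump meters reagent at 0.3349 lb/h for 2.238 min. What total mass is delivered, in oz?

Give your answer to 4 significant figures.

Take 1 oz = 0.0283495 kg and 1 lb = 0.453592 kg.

0.3349 lb/h → 4.21967×10⁻⁵ kg/s
2.238 min → 134.28 s
m = ṁ × t = 4.21967×10⁻⁵ × 134.28 = 0.00566617 kg
In oz: 0.00566617 / 0.0283495 = 0.199868 oz

0.1999 oz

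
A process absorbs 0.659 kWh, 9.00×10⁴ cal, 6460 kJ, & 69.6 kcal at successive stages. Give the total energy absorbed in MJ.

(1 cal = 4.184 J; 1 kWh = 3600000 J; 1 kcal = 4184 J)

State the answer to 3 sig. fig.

9.50 MJ

0.659 kWh × 3600000 = 2.3724×10⁶ J
9.00×10⁴ cal × 4.184 = 376560 J
6460 kJ × 1000 = 6.46×10⁶ J
69.6 kcal × 4184 = 291206 J
Sum: 2.3724×10⁶ + 376560 + 6.46×10⁶ + 291206 = 9.50017×10⁶ J
In MJ: 9.50017×10⁶ / 1000000 = 9.50017 MJ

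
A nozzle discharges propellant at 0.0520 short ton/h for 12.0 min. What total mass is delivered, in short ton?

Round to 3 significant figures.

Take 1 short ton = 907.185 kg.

0.0520 short ton/h → 0.0131038 kg/s
12.0 min → 720 s
m = ṁ × t = 0.0131038 × 720 = 9.43474 kg
In short ton: 9.43474 / 907.185 = 0.0104 short ton

0.0104 short ton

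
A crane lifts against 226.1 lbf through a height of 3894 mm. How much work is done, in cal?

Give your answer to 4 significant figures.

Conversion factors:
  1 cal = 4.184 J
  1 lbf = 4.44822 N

226.1 lbf × 4.44822 = 1005.74 N
3894 mm × 0.001 = 3.894 m
W = F × d = 1005.74 N × 3.894 m = 3916.35 J
3916.35 J ÷ (4.184 J/cal) = 936.03 cal

936.0 cal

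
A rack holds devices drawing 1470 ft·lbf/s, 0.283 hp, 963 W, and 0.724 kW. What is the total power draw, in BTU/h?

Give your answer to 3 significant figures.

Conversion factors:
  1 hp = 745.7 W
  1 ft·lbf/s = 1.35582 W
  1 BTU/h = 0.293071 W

1470 ft·lbf/s × 1.35582 = 1993.06 W
0.283 hp × 745.7 = 211.033 W
963 W (already W)
0.724 kW × 1000 = 724 W
Sum: 1993.06 + 211.033 + 963 + 724 = 3891.09 W
In BTU/h: 3891.09 / 0.293071 = 13277 BTU/h

1.33×10⁴ BTU/h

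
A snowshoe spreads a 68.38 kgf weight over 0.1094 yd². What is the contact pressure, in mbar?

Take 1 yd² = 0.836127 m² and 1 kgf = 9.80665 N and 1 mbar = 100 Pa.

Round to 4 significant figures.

73.31 mbar

68.38 kgf × 9.80665 = 670.579 N
0.1094 yd² × 0.836127 = 0.0914723 m²
P = F / A = 670.579 N / 0.0914723 m² = 7330.95 Pa
7330.95 Pa ÷ (100 Pa/mbar) = 73.3095 mbar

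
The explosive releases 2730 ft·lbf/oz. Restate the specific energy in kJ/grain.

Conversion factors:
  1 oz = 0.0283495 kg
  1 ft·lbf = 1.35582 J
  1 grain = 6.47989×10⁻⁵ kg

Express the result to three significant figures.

0.00846 kJ/grain

2730 ft·lbf/oz × 1.35582 J/ft·lbf ÷ 0.0283495 kg/oz = 130563 J/kg
130563 J/kg ÷ 1000 J/kJ × 6.47989×10⁻⁵ kg/grain = 0.00846034 kJ/grain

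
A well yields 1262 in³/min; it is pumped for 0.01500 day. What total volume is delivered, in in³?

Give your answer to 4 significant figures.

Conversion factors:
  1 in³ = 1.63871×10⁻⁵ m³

1262 in³/min → 3.44675×10⁻⁴ m³/s
0.01500 day → 1296 s
V = Q × t = 3.44675×10⁻⁴ × 1296 = 0.446699 m³
In in³: 0.446699 / 1.63871×10⁻⁵ = 27259.2 in³

2.726×10⁴ in³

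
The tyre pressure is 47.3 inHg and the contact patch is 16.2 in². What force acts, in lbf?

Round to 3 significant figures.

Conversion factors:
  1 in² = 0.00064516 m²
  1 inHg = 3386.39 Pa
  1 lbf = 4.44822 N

47.3 inHg × 3386.39 = 160176 Pa
16.2 in² × 0.00064516 = 0.0104516 m²
F = P × A = 160176 Pa × 0.0104516 m² = 1674.1 N
1674.1 N ÷ (4.44822 N/lbf) = 376.353 lbf

376 lbf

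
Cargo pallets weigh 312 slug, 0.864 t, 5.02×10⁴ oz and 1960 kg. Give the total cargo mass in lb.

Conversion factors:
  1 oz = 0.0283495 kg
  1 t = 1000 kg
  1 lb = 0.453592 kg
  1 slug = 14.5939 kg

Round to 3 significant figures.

312 slug × 14.5939 = 4553.3 kg
0.864 t × 1000 = 864 kg
5.02×10⁴ oz × 0.0283495 = 1423.14 kg
1960 kg (already kg)
Total: 4553.3 + 864 + 1423.14 + 1960 = 8800.44 kg
In lb: 8800.44 / 0.453592 = 19401.7 lb

1.94×10⁴ lb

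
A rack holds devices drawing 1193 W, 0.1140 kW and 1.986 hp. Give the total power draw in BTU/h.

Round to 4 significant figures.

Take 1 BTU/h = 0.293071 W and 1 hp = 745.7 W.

9513 BTU/h

1193 W (already W)
0.1140 kW × 1000 → 114 W
1.986 hp × 745.7 → 1480.96 W
Sum: 1193 + 114 + 1480.96 = 2787.96 W
In BTU/h: 2787.96 / 0.293071 = 9512.92 BTU/h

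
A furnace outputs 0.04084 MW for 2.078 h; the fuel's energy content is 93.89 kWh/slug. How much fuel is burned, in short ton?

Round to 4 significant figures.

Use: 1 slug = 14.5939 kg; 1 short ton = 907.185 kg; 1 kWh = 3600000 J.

0.04084 MW → 40840 W
2.078 h → 7480.8 s
E = P × t = 40840 × 7480.8 = 3.05516×10⁸ J
93.89 kWh/slug → 2.31606×10⁷ J/kg
m = E / e_s = 3.05516×10⁸ / 2.31606×10⁷ = 13.1912 kg
In short ton: 13.1912 / 907.185 = 0.0145408 short ton

0.01454 short ton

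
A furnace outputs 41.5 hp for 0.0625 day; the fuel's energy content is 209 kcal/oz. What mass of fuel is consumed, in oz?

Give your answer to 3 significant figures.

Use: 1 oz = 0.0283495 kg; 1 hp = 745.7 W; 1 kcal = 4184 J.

191 oz

41.5 hp → 30946.6 W
0.0625 day → 5400 s
E = P × t = 30946.6 × 5400 = 1.67112×10⁸ J
209 kcal/oz → 3.08456×10⁷ J/kg
m = E / e_s = 1.67112×10⁸ / 3.08456×10⁷ = 5.41769 kg
In oz: 5.41769 / 0.0283495 = 191.104 oz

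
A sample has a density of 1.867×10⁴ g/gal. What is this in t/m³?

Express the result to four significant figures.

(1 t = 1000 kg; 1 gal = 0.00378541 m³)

1.867×10⁴ g/gal × 0.001 kg/g ÷ 0.00378541 m³/gal = 4932.09 kg/m³
4932.09 kg/m³ ÷ 1000 kg/t = 4.93209 t/m³

4.932 t/m³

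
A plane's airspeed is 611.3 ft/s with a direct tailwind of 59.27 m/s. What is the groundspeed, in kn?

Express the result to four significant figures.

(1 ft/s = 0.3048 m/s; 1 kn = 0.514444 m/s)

477.4 kn

611.3 ft/s × 0.3048 = 186.324 m/s
59.27 m/s (already m/s)
Total: 186.324 + 59.27 = 245.594 m/s
In kn: 245.594 / 0.514444 = 477.397 kn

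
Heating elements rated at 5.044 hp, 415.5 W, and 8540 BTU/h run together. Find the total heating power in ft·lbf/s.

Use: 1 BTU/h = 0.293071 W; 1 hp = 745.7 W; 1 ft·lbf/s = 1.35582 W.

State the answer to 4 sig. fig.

4927 ft·lbf/s

5.044 hp × 745.7 = 3761.31 W
415.5 W (already W)
8540 BTU/h × 0.293071 = 2502.83 W
Total: 3761.31 + 415.5 + 2502.83 = 6679.64 W
In ft·lbf/s: 6679.64 / 1.35582 = 4926.64 ft·lbf/s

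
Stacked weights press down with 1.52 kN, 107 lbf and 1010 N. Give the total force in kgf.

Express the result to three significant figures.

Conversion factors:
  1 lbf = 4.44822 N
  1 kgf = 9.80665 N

307 kgf

1.52 kN × 1000 = 1520 N
107 lbf × 4.44822 = 475.96 N
1010 N (already N)
Sum: 1520 + 475.96 + 1010 = 3005.96 N
In kgf: 3005.96 / 9.80665 = 306.523 kgf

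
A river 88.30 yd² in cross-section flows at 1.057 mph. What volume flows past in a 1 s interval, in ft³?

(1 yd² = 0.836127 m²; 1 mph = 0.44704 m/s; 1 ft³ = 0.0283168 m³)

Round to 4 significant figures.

1.057 mph × 0.44704 = 0.472521 m/s
88.30 yd² × 0.836127 = 73.83 m²
V = v × A × t = 0.472521 m/s × 73.83 m² × 1 s = 34.8862 m³
34.8862 m³ ÷ (0.0283168 m³/ft³) = 1232 ft³

1232 ft³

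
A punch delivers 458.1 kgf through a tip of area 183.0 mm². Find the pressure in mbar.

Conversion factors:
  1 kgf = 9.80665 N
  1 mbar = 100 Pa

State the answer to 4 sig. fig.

2.455×10⁵ mbar

458.1 kgf × 9.80665 = 4492.43 N
183.0 mm² × 10⁻⁶ = 1.83×10⁻⁴ m²
P = F / A = 4492.43 N / 1.83×10⁻⁴ m² = 2.45488×10⁷ Pa
2.45488×10⁷ Pa ÷ (100 Pa/mbar) = 245488 mbar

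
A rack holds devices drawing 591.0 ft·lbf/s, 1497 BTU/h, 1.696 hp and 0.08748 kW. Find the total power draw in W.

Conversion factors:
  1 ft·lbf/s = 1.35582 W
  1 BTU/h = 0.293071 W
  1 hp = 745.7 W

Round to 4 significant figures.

2592 W

591.0 ft·lbf/s × 1.35582 = 801.29 W
1497 BTU/h × 0.293071 = 438.727 W
1.696 hp × 745.7 = 1264.71 W
0.08748 kW × 1000 = 87.48 W
Combined: 801.29 + 438.727 + 1264.71 + 87.48 = 2592.21 W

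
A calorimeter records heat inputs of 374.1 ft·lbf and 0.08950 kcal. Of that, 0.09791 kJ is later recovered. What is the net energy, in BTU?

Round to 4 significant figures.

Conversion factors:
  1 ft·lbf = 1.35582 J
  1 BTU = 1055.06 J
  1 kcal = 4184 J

0.7429 BTU

374.1 ft·lbf × 1.35582 → 507.212 J
0.08950 kcal × 4184 → 374.468 J
0.09791 kJ × 1000 → 97.91 J
Net: 507.212 + 374.468 − 97.91 = 783.77 J
In BTU: 783.77 / 1055.06 = 0.742868 BTU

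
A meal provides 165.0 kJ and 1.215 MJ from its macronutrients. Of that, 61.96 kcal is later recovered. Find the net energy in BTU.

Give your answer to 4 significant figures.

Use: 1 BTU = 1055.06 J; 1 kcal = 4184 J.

165.0 kJ × 1000 = 165000 J
1.215 MJ × 1000000 = 1.215×10⁶ J
61.96 kcal × 4184 = 259241 J
Net: 165000 + 1.215×10⁶ − 259241 = 1.12076×10⁶ J
In BTU: 1.12076×10⁶ / 1055.06 = 1062.27 BTU

1062 BTU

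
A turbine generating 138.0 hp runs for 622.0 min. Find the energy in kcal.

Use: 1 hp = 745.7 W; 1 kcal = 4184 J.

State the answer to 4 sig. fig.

138.0 hp × 745.7 → 102907 W
622.0 min × 60 → 37320 s
E = P × t = 102907 W × 37320 s = 3.84049×10⁹ J
3.84049×10⁹ J ÷ (4184 J/kcal) = 917899 kcal

9.179×10⁵ kcal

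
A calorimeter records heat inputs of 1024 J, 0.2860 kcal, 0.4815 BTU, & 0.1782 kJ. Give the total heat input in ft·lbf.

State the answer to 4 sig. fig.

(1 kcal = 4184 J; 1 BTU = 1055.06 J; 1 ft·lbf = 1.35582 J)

1024 J (already J)
0.2860 kcal × 4184 → 1196.62 J
0.4815 BTU × 1055.06 → 508.011 J
0.1782 kJ × 1000 → 178.2 J
Combined: 1024 + 1196.62 + 508.011 + 178.2 = 2906.83 J
In ft·lbf: 2906.83 / 1.35582 = 2143.96 ft·lbf

2144 ft·lbf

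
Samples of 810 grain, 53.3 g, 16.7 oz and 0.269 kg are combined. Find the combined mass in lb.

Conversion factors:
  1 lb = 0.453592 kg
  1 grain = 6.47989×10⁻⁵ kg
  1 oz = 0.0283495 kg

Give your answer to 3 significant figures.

1.87 lb

810 grain × 6.47989×10⁻⁵ = 0.0524871 kg
53.3 g × 0.001 = 0.0533 kg
16.7 oz × 0.0283495 = 0.473437 kg
0.269 kg (already kg)
Sum: 0.0524871 + 0.0533 + 0.473437 + 0.269 = 0.848224 kg
In lb: 0.848224 / 0.453592 = 1.87002 lb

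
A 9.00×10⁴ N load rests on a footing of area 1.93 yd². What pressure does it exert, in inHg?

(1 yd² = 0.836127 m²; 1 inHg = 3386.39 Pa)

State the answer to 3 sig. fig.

1.93 yd² × 0.836127 → 1.61373 m²
P = F / A = 90000 N / 1.61373 m² = 55771.4 Pa
55771.4 Pa ÷ (3386.39 Pa/inHg) = 16.4693 inHg

16.5 inHg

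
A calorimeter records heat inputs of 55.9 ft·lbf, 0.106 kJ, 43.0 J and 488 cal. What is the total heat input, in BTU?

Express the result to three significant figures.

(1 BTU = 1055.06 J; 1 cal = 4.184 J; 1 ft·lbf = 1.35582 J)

55.9 ft·lbf × 1.35582 = 75.7903 J
0.106 kJ × 1000 = 106 J
43.0 J (already J)
488 cal × 4.184 = 2041.79 J
Sum: 75.7903 + 106 + 43 + 2041.79 = 2266.58 J
In BTU: 2266.58 / 1055.06 = 2.14829 BTU

2.15 BTU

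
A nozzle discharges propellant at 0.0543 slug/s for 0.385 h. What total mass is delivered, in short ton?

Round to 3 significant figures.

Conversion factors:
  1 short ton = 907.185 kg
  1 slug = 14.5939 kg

1.21 short ton

0.0543 slug/s → 0.792449 kg/s
0.385 h → 1386 s
m = ṁ × t = 0.792449 × 1386 = 1098.33 kg
In short ton: 1098.33 / 907.185 = 1.2107 short ton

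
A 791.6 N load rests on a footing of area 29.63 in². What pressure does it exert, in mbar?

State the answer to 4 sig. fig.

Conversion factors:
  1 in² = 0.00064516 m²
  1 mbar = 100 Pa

29.63 in² × 0.00064516 = 0.0191161 m²
P = F / A = 791.6 N / 0.0191161 m² = 41410.1 Pa
41410.1 Pa ÷ (100 Pa/mbar) = 414.101 mbar

414.1 mbar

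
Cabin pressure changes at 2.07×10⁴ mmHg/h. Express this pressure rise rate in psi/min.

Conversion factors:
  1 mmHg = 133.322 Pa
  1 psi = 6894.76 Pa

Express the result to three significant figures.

2.07×10⁴ mmHg/h × 133.322 Pa/mmHg ÷ 3600 s/h = 766.602 Pa/s
766.602 Pa/s ÷ 6894.76 Pa/psi × 60 s/min = 6.67117 psi/min

6.67 psi/min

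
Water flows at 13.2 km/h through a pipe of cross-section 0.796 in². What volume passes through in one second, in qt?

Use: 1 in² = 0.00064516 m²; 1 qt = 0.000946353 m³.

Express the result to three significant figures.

13.2 km/h × (1/3.6) = 3.66667 m/s
0.796 in² × 0.00064516 = 5.13547×10⁻⁴ m²
V = v × A × t = 3.66667 m/s × 5.13547×10⁻⁴ m² × 1 s = 0.00188301 m³
0.00188301 m³ ÷ (0.000946353 m³/qt) = 1.98975 qt

1.99 qt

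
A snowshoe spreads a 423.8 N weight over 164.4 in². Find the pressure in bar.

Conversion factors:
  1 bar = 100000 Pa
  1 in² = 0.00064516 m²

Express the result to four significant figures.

164.4 in² × 0.00064516 → 0.106064 m²
P = F / A = 423.8 N / 0.106064 m² = 3995.7 Pa
3995.7 Pa ÷ (100000 Pa/bar) = 0.039957 bar

0.03996 bar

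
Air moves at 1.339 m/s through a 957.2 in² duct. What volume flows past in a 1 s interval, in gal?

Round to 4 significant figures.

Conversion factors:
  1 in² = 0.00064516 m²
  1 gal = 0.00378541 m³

957.2 in² × 0.00064516 → 0.617547 m²
V = v × A × t = 1.339 m/s × 0.617547 m² × 1 s = 0.826895 m³
0.826895 m³ ÷ (0.00378541 m³/gal) = 218.443 gal

218.4 gal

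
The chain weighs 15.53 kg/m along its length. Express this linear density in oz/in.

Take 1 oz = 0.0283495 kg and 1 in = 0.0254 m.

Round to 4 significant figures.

13.91 oz/in

15.53 kg/m is already 15.53 kg/m
15.53 kg/m ÷ 0.0283495 kg/oz × 0.0254 m/in = 13.9142 oz/in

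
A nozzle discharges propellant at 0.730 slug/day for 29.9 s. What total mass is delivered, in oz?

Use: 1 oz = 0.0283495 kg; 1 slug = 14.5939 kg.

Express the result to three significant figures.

0.130 oz

0.730 slug/day → 1.23305×10⁻⁴ kg/s
m = ṁ × t = 1.23305×10⁻⁴ × 29.9 = 0.00368682 kg
In oz: 0.00368682 / 0.0283495 = 0.130049 oz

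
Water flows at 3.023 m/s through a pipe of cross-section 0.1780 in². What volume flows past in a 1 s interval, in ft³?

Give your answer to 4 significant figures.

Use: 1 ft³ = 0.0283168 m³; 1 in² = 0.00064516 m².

0.01226 ft³

0.1780 in² × 0.00064516 = 1.14838×10⁻⁴ m²
V = v × A × t = 3.023 m/s × 1.14838×10⁻⁴ m² × 1 s = 3.47155×10⁻⁴ m³
3.47155×10⁻⁴ m³ ÷ (0.0283168 m³/ft³) = 0.0122597 ft³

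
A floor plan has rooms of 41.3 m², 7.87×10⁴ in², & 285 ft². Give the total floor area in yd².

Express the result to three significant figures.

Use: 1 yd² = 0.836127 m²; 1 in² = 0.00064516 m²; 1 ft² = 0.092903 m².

142 yd²

41.3 m² (already m²)
7.87×10⁴ in² × 0.00064516 = 50.7741 m²
285 ft² × 0.092903 = 26.4774 m²
Sum: 41.3 + 50.7741 + 26.4774 = 118.551 m²
In yd²: 118.551 / 0.836127 = 141.786 yd²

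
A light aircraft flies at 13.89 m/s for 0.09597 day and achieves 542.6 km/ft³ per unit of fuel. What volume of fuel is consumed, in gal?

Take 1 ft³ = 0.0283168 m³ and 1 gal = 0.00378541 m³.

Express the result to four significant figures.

0.09597 day → 8291.81 s
d = v × t = 13.89 × 8291.81 = 115173 m
542.6 km/ft³ → 1.91618×10⁷ m/m³
V = d / (distance per unit fuel) = 115173 / 1.91618×10⁷ = 0.00601055 m³
In gal: 0.00601055 / 0.00378541 = 1.58782 gal

1.588 gal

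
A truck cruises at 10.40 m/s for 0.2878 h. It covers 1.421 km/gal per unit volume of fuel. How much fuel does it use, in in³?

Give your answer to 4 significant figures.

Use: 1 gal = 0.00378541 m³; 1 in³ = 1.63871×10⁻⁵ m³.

0.2878 h → 1036.08 s
d = v × t = 10.4 × 1036.08 = 10775.2 m
1.421 km/gal → 375389 m/m³
V = d / (distance per unit fuel) = 10775.2 / 375389 = 0.0287041 m³
In in³: 0.0287041 / 1.63871×10⁻⁵ = 1751.63 in³

1752 in³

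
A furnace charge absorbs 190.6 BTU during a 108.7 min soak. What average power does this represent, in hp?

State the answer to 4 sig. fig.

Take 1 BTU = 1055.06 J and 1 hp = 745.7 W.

0.04135 hp

190.6 BTU × 1055.06 = 201094 J
108.7 min × 60 = 6522 s
P = E / t = 201094 J / 6522 s = 30.8332 W
30.8332 W ÷ (745.7 W/hp) = 0.041348 hp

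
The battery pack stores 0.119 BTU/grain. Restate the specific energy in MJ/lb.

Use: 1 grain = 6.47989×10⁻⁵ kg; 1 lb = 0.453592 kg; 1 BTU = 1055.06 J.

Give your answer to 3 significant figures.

0.119 BTU/grain × 1055.06 J/BTU ÷ 6.47989×10⁻⁵ kg/grain = 1.93757×10⁶ J/kg
1.93757×10⁶ J/kg ÷ 1000000 J/MJ × 0.453592 kg/lb = 0.878866 MJ/lb

0.879 MJ/lb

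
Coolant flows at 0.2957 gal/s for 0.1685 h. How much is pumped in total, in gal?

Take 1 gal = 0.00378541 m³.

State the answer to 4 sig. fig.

179.4 gal

0.2957 gal/s → 0.00111935 m³/s
0.1685 h → 606.6 s
V = Q × t = 0.00111935 × 606.6 = 0.678998 m³
In gal: 0.678998 / 0.00378541 = 179.372 gal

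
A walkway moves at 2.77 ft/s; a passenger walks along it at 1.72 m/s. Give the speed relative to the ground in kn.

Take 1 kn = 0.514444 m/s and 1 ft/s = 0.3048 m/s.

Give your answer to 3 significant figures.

2.77 ft/s × 0.3048 → 0.844296 m/s
1.72 m/s (already m/s)
Combined: 0.844296 + 1.72 = 2.5643 m/s
In kn: 2.5643 / 0.514444 = 4.9846 kn

4.98 kn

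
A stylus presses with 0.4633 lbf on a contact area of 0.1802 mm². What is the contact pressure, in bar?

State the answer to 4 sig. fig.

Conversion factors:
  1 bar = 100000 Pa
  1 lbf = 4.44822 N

0.4633 lbf × 4.44822 → 2.06086 N
0.1802 mm² × 10⁻⁶ → 1.802×10⁻⁷ m²
P = F / A = 2.06086 N / 1.802×10⁻⁷ m² = 1.14365×10⁷ Pa
1.14365×10⁷ Pa ÷ (100000 Pa/bar) = 114.365 bar

114.4 bar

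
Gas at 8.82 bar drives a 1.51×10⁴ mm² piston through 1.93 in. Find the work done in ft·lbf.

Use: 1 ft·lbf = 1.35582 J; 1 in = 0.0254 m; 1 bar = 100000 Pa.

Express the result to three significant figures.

482 ft·lbf

8.82 bar → 882000 Pa
1.51×10⁴ mm² → 0.0151 m²
F = P × A = 882000 × 0.0151 = 13318.2 N
1.93 in → 0.049022 m
W = F × d = 13318.2 × 0.049022 = 652.885 J
In ft·lbf: 652.885 / 1.35582 = 481.543 ft·lbf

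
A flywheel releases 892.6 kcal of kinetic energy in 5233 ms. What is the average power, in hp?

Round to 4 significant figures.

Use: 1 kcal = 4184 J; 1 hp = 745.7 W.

892.6 kcal × 4184 → 3.73464×10⁶ J
5233 ms × 0.001 → 5.233 s
P = E / t = 3.73464×10⁶ J / 5.233 s = 713671 W
713671 W ÷ (745.7 W/hp) = 957.048 hp

957.0 hp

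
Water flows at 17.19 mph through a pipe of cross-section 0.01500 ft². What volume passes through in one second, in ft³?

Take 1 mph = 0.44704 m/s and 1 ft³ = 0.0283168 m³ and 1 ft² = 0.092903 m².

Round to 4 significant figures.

0.3782 ft³

17.19 mph × 0.44704 → 7.68462 m/s
0.01500 ft² × 0.092903 → 0.00139354 m²
V = v × A × t = 7.68462 m/s × 0.00139354 m² × 1 s = 0.0107088 m³
0.0107088 m³ ÷ (0.0283168 m³/ft³) = 0.378178 ft³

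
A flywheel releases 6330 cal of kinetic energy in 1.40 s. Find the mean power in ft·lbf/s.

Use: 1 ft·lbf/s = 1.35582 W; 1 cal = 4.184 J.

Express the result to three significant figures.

1.40×10⁴ ft·lbf/s

6330 cal × 4.184 = 26484.7 J
P = E / t = 26484.7 J / 1.4 s = 18917.6 W
18917.6 W ÷ (1.35582 W/ft·lbf/s) = 13952.9 ft·lbf/s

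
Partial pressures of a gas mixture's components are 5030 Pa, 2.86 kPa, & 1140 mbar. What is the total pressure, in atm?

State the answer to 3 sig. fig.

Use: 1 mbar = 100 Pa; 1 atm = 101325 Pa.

5030 Pa (already Pa)
2.86 kPa × 1000 = 2860 Pa
1140 mbar × 100 = 114000 Pa
Sum: 5030 + 2860 + 114000 = 121890 Pa
In atm: 121890 / 101325 = 1.20296 atm

1.20 atm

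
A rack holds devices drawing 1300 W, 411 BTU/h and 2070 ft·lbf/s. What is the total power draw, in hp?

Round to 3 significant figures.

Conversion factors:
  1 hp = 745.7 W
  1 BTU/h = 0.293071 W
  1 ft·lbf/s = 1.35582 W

1300 W (already W)
411 BTU/h × 0.293071 → 120.452 W
2070 ft·lbf/s × 1.35582 → 2806.55 W
Sum: 1300 + 120.452 + 2806.55 = 4227 W
In hp: 4227 / 745.7 = 5.6685 hp

5.67 hp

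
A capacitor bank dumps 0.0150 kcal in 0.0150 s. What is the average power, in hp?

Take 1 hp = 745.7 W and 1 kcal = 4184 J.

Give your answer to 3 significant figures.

5.61 hp

0.0150 kcal × 4184 → 62.76 J
P = E / t = 62.76 J / 0.015 s = 4184 W
4184 W ÷ (745.7 W/hp) = 5.61084 hp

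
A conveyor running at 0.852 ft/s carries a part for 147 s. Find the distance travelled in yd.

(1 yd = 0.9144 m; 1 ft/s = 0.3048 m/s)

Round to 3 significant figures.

0.852 ft/s × 0.3048 = 0.25969 m/s
d = v × t = 0.25969 m/s × 147 s = 38.1744 m
38.1744 m ÷ (0.9144 m/yd) = 41.748 yd

41.7 yd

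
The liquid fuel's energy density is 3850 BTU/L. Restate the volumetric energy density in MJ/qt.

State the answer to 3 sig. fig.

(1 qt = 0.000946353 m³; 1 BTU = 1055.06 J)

3850 BTU/L × 1055.06 J/BTU ÷ 0.001 m³/L = 4.06198×10⁹ J/m³
4.06198×10⁹ J/m³ ÷ 1000000 J/MJ × 0.000946353 m³/qt = 3.84407 MJ/qt

3.84 MJ/qt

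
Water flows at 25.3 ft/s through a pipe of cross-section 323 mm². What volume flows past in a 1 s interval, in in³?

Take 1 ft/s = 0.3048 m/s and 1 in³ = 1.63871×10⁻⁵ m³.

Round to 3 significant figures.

152 in³

25.3 ft/s × 0.3048 → 7.71144 m/s
323 mm² × 10⁻⁶ → 3.23×10⁻⁴ m²
V = v × A × t = 7.71144 m/s × 3.23×10⁻⁴ m² × 1 s = 0.0024908 m³
0.0024908 m³ ÷ (1.63871×10⁻⁵ m³/in³) = 151.998 in³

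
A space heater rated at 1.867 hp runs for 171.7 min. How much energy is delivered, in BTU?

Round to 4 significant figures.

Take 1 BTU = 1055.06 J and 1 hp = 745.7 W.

1.867 hp × 745.7 = 1392.22 W
171.7 min × 60 = 10302 s
E = P × t = 1392.22 W × 10302 s = 1.43427×10⁷ J
1.43427×10⁷ J ÷ (1055.06 J/BTU) = 13594.2 BTU

1.359×10⁴ BTU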